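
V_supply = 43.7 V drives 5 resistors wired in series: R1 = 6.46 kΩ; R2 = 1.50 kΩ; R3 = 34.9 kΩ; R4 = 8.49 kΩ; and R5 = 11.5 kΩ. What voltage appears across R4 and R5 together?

V ≈ 13.9 V

ΣR = 6.46 + 1.50 + 34.9 + 8.49 + 11.5 = 62.85 kΩ.
R_{R4..R5} = 8.49 + 11.5 = 19.99 kΩ.
Voltage divider: V = V_supply · (19.99 / 62.85) = 43.7 × 0.3181 = 13.90 V.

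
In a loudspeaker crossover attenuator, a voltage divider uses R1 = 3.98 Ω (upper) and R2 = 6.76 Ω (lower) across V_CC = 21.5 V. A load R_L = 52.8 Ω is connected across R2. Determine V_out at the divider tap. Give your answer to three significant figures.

First combine the lower leg with the load: R2 ‖ R_L = 5.993 Ω.
Voltage divider with the loaded lower leg: V_out = 21.5 × 5.993/(3.98 + 5.993) = 21.5 × 0.6009 = 12.92 V.

V_out ≈ 12.9 V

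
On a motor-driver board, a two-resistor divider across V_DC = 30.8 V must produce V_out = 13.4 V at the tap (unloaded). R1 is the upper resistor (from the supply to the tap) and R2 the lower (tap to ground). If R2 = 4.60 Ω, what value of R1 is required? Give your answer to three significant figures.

The divider ratio is R2/(R1+R2) = 13.4/30.8 = 0.4351.
R1 = R2·(1/k − 1) = 4.60 × 1.299 = 5.973 Ω.

R1 ≈ 5.97 Ω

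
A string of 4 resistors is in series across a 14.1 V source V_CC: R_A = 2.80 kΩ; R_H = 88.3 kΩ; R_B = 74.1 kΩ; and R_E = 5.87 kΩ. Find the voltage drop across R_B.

V ≈ 6.11 V

Total series resistance ΣR = 2.80 + 88.3 + 74.1 + 5.87 = 171.1 kΩ.
V = V_CC · R/ΣR = 14.1 × 0.4332 = 6.107 V.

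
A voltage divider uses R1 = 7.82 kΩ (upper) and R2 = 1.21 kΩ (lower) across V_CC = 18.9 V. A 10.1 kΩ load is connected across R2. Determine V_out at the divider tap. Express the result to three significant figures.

The load sits in parallel with R2, giving an effective lower resistance R2' = R2·R_L/(R2+R_L) = 1.081 kΩ.
Now apply the divider: V_out = 18.9 × 0.1214 = 2.295 V.
(Unloaded it would be 2.53 V; the load pulls it down.)

V_out ≈ 2.29 V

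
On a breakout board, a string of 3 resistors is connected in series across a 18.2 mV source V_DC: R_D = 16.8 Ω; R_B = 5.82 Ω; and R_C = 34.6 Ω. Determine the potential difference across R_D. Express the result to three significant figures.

ΣR = 16.8 + 5.82 + 34.6 = 57.22 Ω.
By the voltage-divider rule, V = 18.2 × 16.80/57.22 = 5.344 mV.

V ≈ 5.34 mV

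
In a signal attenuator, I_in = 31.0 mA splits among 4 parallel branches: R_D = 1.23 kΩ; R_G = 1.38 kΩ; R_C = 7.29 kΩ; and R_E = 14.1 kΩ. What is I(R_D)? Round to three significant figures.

Conductances: ΣG = 1/1.23 + 1/1.38 + 1/7.29 + 1/14.1 = 1.746 (1/kΩ).
By the current-divider rule, I = I_in · G_k/ΣG = 31.0 × 0.4657 = 14.44 mA.

I ≈ 14.4 mA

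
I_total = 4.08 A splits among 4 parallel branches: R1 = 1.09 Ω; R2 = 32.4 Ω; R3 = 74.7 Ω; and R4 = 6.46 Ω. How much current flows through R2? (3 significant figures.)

I ≈ 0.113 A

Conductances: ΣG = 1/1.09 + 1/32.4 + 1/74.7 + 1/6.46 = 1.116 (1/Ω).
R2 takes the fraction G_k/ΣG = 0.03086/1.116 = 0.02764, so I = 4.08 × 0.02764 = 0.1128 A.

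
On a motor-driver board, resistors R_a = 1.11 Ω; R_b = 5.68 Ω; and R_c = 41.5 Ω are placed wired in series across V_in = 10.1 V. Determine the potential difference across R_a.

ΣR = 1.11 + 5.68 + 41.5 = 48.29 Ω.
By the voltage-divider rule, V = 10.1 × 1.110/48.29 = 0.2322 V.

V ≈ 0.232 V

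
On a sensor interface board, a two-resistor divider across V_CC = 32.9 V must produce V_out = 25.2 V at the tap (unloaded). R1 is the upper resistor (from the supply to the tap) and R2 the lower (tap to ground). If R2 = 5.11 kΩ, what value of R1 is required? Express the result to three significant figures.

R1 ≈ 1.56 kΩ

V_out/V_CC = R2/(R1+R2) = 0.7660.
R1 = R2·(1/k − 1) = 5.11 × 0.3056 = 1.561 kΩ.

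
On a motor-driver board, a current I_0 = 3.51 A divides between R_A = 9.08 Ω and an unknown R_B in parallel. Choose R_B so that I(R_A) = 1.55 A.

In a two-way split, I_A/I_0 = R_B/(R_A + R_B).
With f = 0.4416, R_B = R_A · f/(1−f) = 9.08 × 0.7908 = 7.181 Ω.

R_B ≈ 7.18 Ω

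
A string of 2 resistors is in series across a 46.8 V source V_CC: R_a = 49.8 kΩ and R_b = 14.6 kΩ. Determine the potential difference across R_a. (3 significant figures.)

Total series resistance ΣR = 49.8 + 14.6 = 64.40 kΩ.
Voltage divider: V = V_CC · (49.80 / 64.40) = 46.8 × 0.7733 = 36.19 V.

V ≈ 36.2 V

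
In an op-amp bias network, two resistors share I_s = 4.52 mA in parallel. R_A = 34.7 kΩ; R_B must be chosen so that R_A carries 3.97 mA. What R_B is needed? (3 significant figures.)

Two-branch current divider: I_A = I_s · R_B/(R_A + R_B).
With f = 0.8783, R_B = R_A · f/(1−f) = 34.7 × 7.218 = 250.5 kΩ.

R_B ≈ 250 kΩ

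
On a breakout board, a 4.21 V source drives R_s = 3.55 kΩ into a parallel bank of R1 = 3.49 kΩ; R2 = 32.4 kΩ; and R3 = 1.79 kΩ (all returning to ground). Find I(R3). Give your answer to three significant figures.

I ≈ 0.572 mA

Combine the parallel branches: R_p = (1/3.49 + 1/32.4 + 1/1.79)⁻¹ = 1.141 kΩ.
V_A by voltage divider: V_A = 4.21 × 1.141/(3.55 + 1.141) = 1.024 V.
I(R3) = V_A / R3 = 1.024/1.79 = 0.5723 mA.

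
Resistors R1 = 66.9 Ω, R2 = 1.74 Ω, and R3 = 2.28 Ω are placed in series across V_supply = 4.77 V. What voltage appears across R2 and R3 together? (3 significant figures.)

ΣR = 66.9 + 1.74 + 2.28 = 70.92 Ω.
R_{R2..R3} = 1.74 + 2.28 = 4.020 Ω.
By the voltage-divider rule, V = 4.77 × 4.020/70.92 = 0.2704 V.

V ≈ 0.270 V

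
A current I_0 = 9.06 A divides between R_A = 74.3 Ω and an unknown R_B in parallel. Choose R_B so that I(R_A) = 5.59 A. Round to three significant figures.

R_B ≈ 120 Ω

Two-branch current divider: I_A = I_0 · R_B/(R_A + R_B).
With f = 0.6170, R_B = R_A · f/(1−f) = 74.3 × 1.611 = 119.7 Ω.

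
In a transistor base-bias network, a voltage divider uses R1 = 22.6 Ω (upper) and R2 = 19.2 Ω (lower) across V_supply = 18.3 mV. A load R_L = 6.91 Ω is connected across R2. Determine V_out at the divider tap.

V_out ≈ 3.36 mV

First combine the lower leg with the load: R2 ‖ R_L = 5.081 Ω.
Now apply the divider: V_out = 18.3 × 0.1836 = 3.359 mV.
(Unloaded it would be 8.41 mV; the load pulls it down.)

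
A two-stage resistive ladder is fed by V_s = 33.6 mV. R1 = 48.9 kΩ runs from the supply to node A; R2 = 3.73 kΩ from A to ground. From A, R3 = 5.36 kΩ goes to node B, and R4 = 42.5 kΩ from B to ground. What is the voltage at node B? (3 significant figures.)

Node A sees R2 in parallel with the series input of stage 2, R3 + R4 = 47.86 kΩ.
R2 ‖ (R3+R4) = 3.460 kΩ.
First divider: V_A = V_s · 3.460/(48.9 + 3.460) = 2.221 mV.
V_B = V_A × 0.8880 = 1.972 mV.

V_B ≈ 1.97 mV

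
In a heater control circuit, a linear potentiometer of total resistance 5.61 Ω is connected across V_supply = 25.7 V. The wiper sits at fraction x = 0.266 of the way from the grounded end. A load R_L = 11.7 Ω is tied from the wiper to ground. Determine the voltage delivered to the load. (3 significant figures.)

The pot divides into 4.118 Ω above the wiper and 1.492 Ω below.
(x·R_p) ‖ R_L = 1.323 Ω.
Then V_out = V_supply · 1.323/(4.118 + 1.323) = 6.251 V.

V_out ≈ 6.25 V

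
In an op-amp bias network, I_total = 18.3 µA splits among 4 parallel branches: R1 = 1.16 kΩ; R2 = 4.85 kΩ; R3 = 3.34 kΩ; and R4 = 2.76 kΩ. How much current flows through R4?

Total conductance ΣG = 1/1.16 + 1/4.85 + 1/3.34 + 1/2.76 = 1.730 (units of 1/kΩ).
By the current-divider rule, I = I_total · G_k/ΣG = 18.3 × 0.2094 = 3.833 µA.

I ≈ 3.83 µA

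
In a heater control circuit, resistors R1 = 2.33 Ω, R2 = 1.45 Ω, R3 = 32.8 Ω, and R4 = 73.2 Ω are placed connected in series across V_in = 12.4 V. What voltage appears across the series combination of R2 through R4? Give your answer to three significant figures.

ΣR = 2.33 + 1.45 + 32.8 + 73.2 = 109.8 Ω.
R_{R2..R4} = 1.45 + 32.8 + 73.2 = 107.5 Ω.
V = V_in · R/ΣR = 12.4 × 0.9788 = 12.14 V.

V ≈ 12.1 V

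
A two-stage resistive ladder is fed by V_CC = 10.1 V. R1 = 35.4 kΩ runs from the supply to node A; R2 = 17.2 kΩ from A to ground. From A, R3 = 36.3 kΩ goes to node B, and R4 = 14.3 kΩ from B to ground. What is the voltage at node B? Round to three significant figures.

V_B ≈ 0.760 V

The second stage (R3 + R4 = 50.60 kΩ) loads node A in parallel with R2.
Effective lower resistance at A: R2 ‖ 50.60 = 12.84 kΩ.
First divider: V_A = V_CC · 12.84/(35.4 + 12.84) = 2.688 V.
V_B = V_A × 0.2826 = 0.7596 V.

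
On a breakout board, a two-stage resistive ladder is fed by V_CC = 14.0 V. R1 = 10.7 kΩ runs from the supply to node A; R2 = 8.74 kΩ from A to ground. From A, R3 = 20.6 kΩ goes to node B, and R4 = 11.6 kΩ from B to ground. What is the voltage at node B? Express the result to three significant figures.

Node A sees R2 in parallel with the series input of stage 2, R3 + R4 = 32.20 kΩ.
Effective lower resistance at A: R2 ‖ 32.20 = 6.874 kΩ.
First divider: V_A = V_CC · 6.874/(10.7 + 6.874) = 5.476 V.
V_B = V_A × 0.3602 = 1.973 V.

V_B ≈ 1.97 V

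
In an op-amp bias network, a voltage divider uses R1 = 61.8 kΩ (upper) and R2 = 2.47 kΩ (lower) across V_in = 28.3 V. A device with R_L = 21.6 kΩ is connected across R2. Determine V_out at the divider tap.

V_out ≈ 0.980 V

The load sits in parallel with R2, giving an effective lower resistance R2' = R2·R_L/(R2+R_L) = 2.217 kΩ.
Now apply the divider: V_out = 28.3 × 0.03462 = 0.9799 V.
(Unloaded it would be 1.09 V; the load pulls it down.)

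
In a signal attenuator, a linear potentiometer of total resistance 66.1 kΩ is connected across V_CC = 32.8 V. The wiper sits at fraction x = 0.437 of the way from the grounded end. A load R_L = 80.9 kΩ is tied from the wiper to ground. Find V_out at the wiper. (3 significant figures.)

V_out ≈ 11.9 V

The pot divides into 37.21 kΩ above the wiper and 28.89 kΩ below.
(x·R_p) ‖ R_L = 21.29 kΩ.
V_out = 32.8 × 21.29/(37.21 + 21.29) = 11.93 V.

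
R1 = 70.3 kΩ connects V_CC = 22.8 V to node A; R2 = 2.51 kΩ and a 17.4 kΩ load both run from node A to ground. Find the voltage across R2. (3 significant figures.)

V_out ≈ 0.690 V

First combine the lower leg with the load: R2 ‖ R_L = 2.194 kΩ.
Now apply the divider: V_out = 22.8 × 0.03026 = 0.6899 V.
(Unloaded it would be 0.786 V; the load pulls it down.)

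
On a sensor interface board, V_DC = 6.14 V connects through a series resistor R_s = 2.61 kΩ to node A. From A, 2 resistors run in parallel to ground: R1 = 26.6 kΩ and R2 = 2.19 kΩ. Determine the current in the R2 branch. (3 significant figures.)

I ≈ 1.22 mA

Parallel bank: R_p = 1/(1/26.6 + 1/2.19) = 2.023 kΩ.
V_A = 6.14 × 2.023/4.633 = 2.681 V.
Branch current I = V_A/R2 = 2.681/2.19 = 1.224 mA.
(Check via current divider: I_total = 1.325 mA; share G_k/ΣG = 0.9239 → same result.)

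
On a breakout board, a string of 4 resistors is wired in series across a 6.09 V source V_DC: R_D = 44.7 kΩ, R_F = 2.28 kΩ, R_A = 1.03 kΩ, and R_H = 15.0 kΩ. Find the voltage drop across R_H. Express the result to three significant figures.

Series total: ΣR = 44.7 + 2.28 + 1.03 + 15.0 = 63.01 kΩ.
By the voltage-divider rule, V = 6.09 × 15.00/63.01 = 1.450 V.

V ≈ 1.45 V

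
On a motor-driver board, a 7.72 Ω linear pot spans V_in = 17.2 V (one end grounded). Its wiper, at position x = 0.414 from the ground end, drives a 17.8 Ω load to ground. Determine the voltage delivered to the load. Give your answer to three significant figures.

V_out ≈ 6.44 V

Lower segment x·R_p = 3.196 Ω; upper segment (1−x)·R_p = 4.524 Ω.
R_L loads the lower segment: effective lower R = 2.710 Ω.
Loaded-divider output: V_out = 17.2 × 0.3746 = 6.443 V.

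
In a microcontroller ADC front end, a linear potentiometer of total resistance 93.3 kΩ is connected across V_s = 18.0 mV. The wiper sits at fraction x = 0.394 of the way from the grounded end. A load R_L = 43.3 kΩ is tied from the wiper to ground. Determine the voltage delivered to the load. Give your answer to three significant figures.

V_out ≈ 4.68 mV

Lower segment x·R_p = 36.76 kΩ; upper segment (1−x)·R_p = 56.54 kΩ.
(x·R_p) ‖ R_L = 19.88 kΩ.
Then V_out = V_s · 19.88/(56.54 + 19.88) = 4.683 mV.
(Unloaded: V_out = x·V_s = 7.09 mV.)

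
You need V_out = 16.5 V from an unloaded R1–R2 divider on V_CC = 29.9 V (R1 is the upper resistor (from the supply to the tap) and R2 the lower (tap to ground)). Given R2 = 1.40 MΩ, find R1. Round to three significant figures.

The divider ratio is R2/(R1+R2) = 16.5/29.9 = 0.5518.
R1 = R2·(1/k − 1) = 1.40 × 0.8121 = 1.137 MΩ.

R1 ≈ 1.14 MΩ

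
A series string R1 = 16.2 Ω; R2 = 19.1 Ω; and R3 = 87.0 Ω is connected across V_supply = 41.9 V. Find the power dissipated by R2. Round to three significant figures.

P ≈ 2.24 W

Series current I = V_supply/ΣR = 41.9/122.3 = 0.3426 A.
P = I²R = 0.1174 × 19.1 = 2.242 W.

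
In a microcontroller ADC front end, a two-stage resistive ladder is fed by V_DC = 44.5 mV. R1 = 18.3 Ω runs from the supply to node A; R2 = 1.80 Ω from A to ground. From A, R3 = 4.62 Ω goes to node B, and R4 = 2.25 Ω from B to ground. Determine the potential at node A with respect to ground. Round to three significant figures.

V_A ≈ 3.22 mV

The second stage (R3 + R4 = 6.870 Ω) loads node A in parallel with R2.
R2 ‖ (R3+R4) = 1.426 Ω.
First divider: V_A = V_DC · 1.426/(18.3 + 1.426) = 3.218 mV.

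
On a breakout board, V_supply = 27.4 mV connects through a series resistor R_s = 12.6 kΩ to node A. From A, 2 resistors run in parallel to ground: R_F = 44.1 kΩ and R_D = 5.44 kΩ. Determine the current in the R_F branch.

Equivalent of the parallel group: R_p = 4.843 kΩ.
V_A by voltage divider: V_A = 27.4 × 4.843/(12.6 + 4.843) = 7.607 mV.
Branch current I = V_A/R_F = 7.607/44.1 = 0.1725 µA.
(Equivalently: I_total = 1.571 µA, then current-divider fraction G_k/ΣG = 0.1098.)

I ≈ 0.172 µA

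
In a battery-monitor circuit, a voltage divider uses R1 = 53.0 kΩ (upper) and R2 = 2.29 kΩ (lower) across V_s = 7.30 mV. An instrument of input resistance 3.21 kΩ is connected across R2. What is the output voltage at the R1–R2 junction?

V_out ≈ 0.180 mV

First combine the lower leg with the load: R2 ‖ R_L = 1.337 kΩ.
Now apply the divider: V_out = 7.30 × 0.02460 = 0.1796 mV.
(Unloaded it would be 0.302 mV; the load pulls it down.)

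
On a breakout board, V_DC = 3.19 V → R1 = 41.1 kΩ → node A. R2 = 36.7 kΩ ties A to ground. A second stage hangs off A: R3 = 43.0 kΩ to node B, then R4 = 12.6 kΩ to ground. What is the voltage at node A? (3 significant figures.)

The second stage (R3 + R4 = 55.60 kΩ) loads node A in parallel with R2.
Effective lower resistance at A: R2 ‖ 55.60 = 22.11 kΩ.
V_A = 3.19 × 22.11/(41.1 + 22.11) = 1.116 V.

V_A ≈ 1.12 V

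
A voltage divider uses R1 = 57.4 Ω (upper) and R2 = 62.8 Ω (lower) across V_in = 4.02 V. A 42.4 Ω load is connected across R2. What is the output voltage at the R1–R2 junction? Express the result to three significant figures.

First combine the lower leg with the load: R2 ‖ R_L = 25.31 Ω.
Then V_out = V_in · R2'/(R1 + R2') = 4.02 × 25.31/82.71 = 1.230 V.

V_out ≈ 1.23 V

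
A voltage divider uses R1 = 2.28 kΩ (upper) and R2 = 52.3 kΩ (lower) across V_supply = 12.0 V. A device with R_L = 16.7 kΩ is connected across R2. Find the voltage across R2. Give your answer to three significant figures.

V_out ≈ 10.2 V

R2 ‖ R_L = (52.3 × 16.7)/(52.3 + 16.7) = 12.66 kΩ.
Voltage divider with the loaded lower leg: V_out = 12.0 × 12.66/(2.28 + 12.66) = 12.0 × 0.8474 = 10.17 V.
(Unloaded it would be 11.5 V; the load pulls it down.)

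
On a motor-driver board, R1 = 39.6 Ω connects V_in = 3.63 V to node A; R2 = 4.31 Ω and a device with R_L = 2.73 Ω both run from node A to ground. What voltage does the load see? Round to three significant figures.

V_out ≈ 0.147 V

First combine the lower leg with the load: R2 ‖ R_L = 1.671 Ω.
Then V_out = V_in · R2'/(R1 + R2') = 3.63 × 1.671/41.27 = 0.1470 V.
(Unloaded it would be 0.356 V; the load pulls it down.)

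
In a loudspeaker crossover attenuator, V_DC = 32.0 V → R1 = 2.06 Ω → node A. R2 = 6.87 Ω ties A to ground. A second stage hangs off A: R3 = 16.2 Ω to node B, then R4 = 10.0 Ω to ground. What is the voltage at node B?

V_B ≈ 8.86 V

The second stage (R3 + R4 = 26.20 Ω) loads node A in parallel with R2.
Effective lower resistance at A: R2 ‖ 26.20 = 5.443 Ω.
First divider: V_A = V_DC · 5.443/(2.06 + 5.443) = 23.21 V.
Stage 2 is unloaded, so V_B = V_A · R4/(R3+R4) = 23.21 × 10.0/26.20 = 8.860 V.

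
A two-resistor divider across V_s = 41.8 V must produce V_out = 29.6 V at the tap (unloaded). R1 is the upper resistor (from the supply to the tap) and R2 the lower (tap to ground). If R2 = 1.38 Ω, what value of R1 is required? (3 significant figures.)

The divider ratio is R2/(R1+R2) = 29.6/41.8 = 0.7081.
So R1 = R2 · (V_s/V_out − 1) = 1.38 × (41.8/29.6 − 1) = 1.38 × 0.4122 = 0.5688 Ω.

R1 ≈ 0.569 Ω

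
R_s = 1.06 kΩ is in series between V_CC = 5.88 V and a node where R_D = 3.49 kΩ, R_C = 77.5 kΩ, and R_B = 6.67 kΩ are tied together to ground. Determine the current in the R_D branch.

Equivalent of the parallel group: R_p = 2.225 kΩ.
V_A = 5.88 × 2.225/3.285 = 3.983 V.
I(R_D) = V_A / R_D = 3.983/3.49 = 1.141 mA.
(Check via current divider: I_total = 1.790 mA; share G_k/ΣG = 0.6376 → same result.)

I ≈ 1.14 mA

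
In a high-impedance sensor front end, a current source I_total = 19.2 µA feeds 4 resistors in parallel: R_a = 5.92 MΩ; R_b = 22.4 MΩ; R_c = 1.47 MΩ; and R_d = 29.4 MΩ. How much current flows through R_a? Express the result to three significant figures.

ΣG = 1/5.92 + 1/22.4 + 1/1.47 + 1/29.4 = 0.9278.
Current divider: I(R_a) = I_total · G_k/ΣG = 19.2 × (0.1689/0.9278) = 19.2 × 0.1821 = 3.495 µA.

I ≈ 3.50 µA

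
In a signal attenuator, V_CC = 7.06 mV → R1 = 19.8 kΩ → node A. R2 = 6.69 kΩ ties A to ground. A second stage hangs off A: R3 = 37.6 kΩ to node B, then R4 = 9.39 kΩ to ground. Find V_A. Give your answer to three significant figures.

V_A ≈ 1.61 mV

The second stage (R3 + R4 = 46.99 kΩ) loads node A in parallel with R2.
R2 ‖ (R3+R4) = 5.856 kΩ.
First divider: V_A = V_CC · 5.856/(19.8 + 5.856) = 1.612 mV.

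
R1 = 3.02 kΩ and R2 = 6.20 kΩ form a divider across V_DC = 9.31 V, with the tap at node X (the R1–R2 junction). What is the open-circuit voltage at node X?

V_th ≈ 6.26 V

With X open, the divider is unloaded: V_th = 9.31 × 6.20/9.220 = 6.261 V.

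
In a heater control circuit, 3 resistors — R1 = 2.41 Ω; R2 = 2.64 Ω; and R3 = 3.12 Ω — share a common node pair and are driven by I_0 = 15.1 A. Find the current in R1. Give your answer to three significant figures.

I ≈ 5.62 A

ΣG = 1/2.41 + 1/2.64 + 1/3.12 = 1.114.
Current divider: I(R1) = I_0 · G_k/ΣG = 15.1 × (0.4149/1.114) = 15.1 × 0.3724 = 5.623 A.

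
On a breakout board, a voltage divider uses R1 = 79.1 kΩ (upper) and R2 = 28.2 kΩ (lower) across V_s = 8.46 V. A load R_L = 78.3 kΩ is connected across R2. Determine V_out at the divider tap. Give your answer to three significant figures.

V_out ≈ 1.76 V

The load sits in parallel with R2, giving an effective lower resistance R2' = R2·R_L/(R2+R_L) = 20.73 kΩ.
Now apply the divider: V_out = 8.46 × 0.2077 = 1.757 V.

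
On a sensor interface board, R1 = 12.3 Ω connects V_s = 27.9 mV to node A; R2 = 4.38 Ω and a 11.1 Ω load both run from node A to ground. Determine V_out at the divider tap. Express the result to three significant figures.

V_out ≈ 5.67 mV

The load sits in parallel with R2, giving an effective lower resistance R2' = R2·R_L/(R2+R_L) = 3.141 Ω.
Now apply the divider: V_out = 27.9 × 0.2034 = 5.675 mV.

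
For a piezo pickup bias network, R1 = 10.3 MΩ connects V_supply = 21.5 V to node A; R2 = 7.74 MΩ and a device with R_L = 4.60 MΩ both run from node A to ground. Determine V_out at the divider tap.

V_out ≈ 4.70 V

The load sits in parallel with R2, giving an effective lower resistance R2' = R2·R_L/(R2+R_L) = 2.885 MΩ.
Now apply the divider: V_out = 21.5 × 0.2188 = 4.705 V.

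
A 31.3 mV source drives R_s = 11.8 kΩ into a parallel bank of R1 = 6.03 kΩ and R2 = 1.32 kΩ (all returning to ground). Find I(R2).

I ≈ 1.99 µA

Combine the parallel branches: R_p = (1/6.03 + 1/1.32)⁻¹ = 1.083 kΩ.
V_A = 31.3 × 1.083/12.88 = 2.631 mV.
I(R2) = V_A / R2 = 2.631/1.32 = 1.993 µA.
(Check via current divider: I_total = 2.430 µA; share G_k/ΣG = 0.8204 → same result.)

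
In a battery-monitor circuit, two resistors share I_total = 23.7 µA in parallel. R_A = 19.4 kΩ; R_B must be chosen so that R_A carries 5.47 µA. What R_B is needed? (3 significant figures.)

The fraction through R_A equals R_B/(R_A+R_B).
With f = 0.2308, R_B = R_A · f/(1−f) = 19.4 × 0.3001 = 5.821 kΩ.

R_B ≈ 5.82 kΩ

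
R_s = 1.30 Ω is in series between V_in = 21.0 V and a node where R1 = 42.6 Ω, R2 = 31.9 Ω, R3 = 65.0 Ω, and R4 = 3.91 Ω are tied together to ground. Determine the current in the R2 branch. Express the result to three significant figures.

Combine the parallel branches: R_p = (1/42.6 + 1/31.9 + 1/65.0 + 1/3.91)⁻¹ = 3.068 Ω.
V_A = 21.0 × 3.068/4.368 = 14.75 V.
I(R2) = V_A / R2 = 14.75/31.9 = 0.4624 A.

I ≈ 0.462 A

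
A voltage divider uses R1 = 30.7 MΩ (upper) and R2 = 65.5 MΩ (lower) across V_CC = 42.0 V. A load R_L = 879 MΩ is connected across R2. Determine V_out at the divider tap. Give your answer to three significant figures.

V_out ≈ 27.9 V

R2 ‖ R_L = (65.5 × 879)/(65.5 + 879) = 60.96 MΩ.
Voltage divider with the loaded lower leg: V_out = 42.0 × 60.96/(30.7 + 60.96) = 42.0 × 0.6651 = 27.93 V.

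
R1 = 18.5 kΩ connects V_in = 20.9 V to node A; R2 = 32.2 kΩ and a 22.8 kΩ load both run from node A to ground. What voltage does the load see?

V_out ≈ 8.76 V

R2 ‖ R_L = (32.2 × 22.8)/(32.2 + 22.8) = 13.35 kΩ.
Now apply the divider: V_out = 20.9 × 0.4191 = 8.760 V.
(Unloaded it would be 13.3 V; the load pulls it down.)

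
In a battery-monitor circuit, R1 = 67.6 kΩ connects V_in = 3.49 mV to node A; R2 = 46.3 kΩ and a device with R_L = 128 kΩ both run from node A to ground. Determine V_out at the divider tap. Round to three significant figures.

V_out ≈ 1.17 mV

R2 ‖ R_L = (46.3 × 128)/(46.3 + 128) = 34.00 kΩ.
Now apply the divider: V_out = 3.49 × 0.3347 = 1.168 mV.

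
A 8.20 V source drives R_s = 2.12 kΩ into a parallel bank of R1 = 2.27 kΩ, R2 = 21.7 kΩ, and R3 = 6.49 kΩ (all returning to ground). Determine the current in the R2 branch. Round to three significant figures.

I ≈ 0.160 mA

Equivalent of the parallel group: R_p = 1.561 kΩ.
V_A = 8.20 × 1.561/3.681 = 3.477 V.
I(R2) = V_A / R2 = 3.477/21.7 = 0.1602 mA.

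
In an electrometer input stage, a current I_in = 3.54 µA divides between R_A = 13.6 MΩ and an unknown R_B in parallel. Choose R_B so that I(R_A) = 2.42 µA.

Two-branch current divider: I_A = I_in · R_B/(R_A + R_B).
2.42/3.54 = R_B/(R_A + R_B) → R_B = R_A · (0.6836)/(1 − 0.6836) = 13.6 × 2.161 = 29.39 MΩ.

R_B ≈ 29.4 MΩ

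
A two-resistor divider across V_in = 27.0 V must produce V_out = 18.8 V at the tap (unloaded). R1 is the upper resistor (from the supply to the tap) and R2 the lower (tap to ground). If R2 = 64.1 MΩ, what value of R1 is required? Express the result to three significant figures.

R1 ≈ 28.0 MΩ

V_out/V_in = R2/(R1+R2) = 0.6963.
So R1 = R2 · (V_in/V_out − 1) = 64.1 × (27.0/18.8 − 1) = 64.1 × 0.4362 = 27.96 MΩ.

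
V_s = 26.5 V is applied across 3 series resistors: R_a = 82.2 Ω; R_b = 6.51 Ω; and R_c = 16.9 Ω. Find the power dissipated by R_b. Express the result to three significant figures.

Series current I = V_s/ΣR = 26.5/105.6 = 0.2509 A.
V(R_b) = I·R = 1.634 V; P = V·I = 1.634 × 0.2509 = 0.4099 W.

P ≈ 0.410 W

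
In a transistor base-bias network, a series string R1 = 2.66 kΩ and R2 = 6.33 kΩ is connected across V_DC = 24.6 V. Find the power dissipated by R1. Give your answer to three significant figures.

P ≈ 19.9 mW

ΣR = 8.990 kΩ → I = 24.6/8.990 = 2.736 mA.
P = I²R = 7.488 × 2.66 = 19.92 mW.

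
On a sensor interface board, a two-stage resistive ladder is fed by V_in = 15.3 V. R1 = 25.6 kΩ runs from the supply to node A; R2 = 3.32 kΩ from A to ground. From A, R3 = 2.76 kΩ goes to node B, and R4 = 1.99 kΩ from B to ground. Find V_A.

The second stage (R3 + R4 = 4.750 kΩ) loads node A in parallel with R2.
R2 ‖ (R3+R4) = 1.954 kΩ.
First divider: V_A = V_in · 1.954/(25.6 + 1.954) = 1.085 V.

V_A ≈ 1.09 V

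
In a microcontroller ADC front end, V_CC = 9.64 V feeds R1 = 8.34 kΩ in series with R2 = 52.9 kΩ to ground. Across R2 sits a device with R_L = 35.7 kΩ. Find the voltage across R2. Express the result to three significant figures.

V_out ≈ 6.93 V

R2 ‖ R_L = (52.9 × 35.7)/(52.9 + 35.7) = 21.32 kΩ.
Voltage divider with the loaded lower leg: V_out = 9.64 × 21.32/(8.34 + 21.32) = 9.64 × 0.7188 = 6.929 V.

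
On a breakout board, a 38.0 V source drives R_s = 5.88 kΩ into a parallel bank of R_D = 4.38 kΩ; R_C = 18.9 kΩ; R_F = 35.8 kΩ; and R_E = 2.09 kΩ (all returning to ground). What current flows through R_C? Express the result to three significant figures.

I ≈ 0.357 mA

Parallel bank: R_p = 1/(1/4.38 + 1/18.9 + 1/35.8 + 1/2.09) = 1.270 kΩ.
V_A = 38.0 × 1.270/7.150 = 6.748 V.
I(R_C) = V_A / R_C = 6.748/18.9 = 0.3570 mA.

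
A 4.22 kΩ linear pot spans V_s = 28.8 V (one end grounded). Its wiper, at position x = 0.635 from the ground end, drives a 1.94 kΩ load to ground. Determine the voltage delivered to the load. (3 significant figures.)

V_out ≈ 12.2 V

The pot divides into 1.540 kΩ above the wiper and 2.680 kΩ below.
(x·R_p) ‖ R_L = 1.125 kΩ.
V_out = 28.8 × 1.125/(1.540 + 1.125) = 12.16 V.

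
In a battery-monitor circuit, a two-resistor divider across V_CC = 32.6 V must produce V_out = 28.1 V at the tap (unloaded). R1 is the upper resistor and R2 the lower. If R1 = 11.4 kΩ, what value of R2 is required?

R2 ≈ 71.2 kΩ

V_out/V_CC = R2/(R1+R2) = 0.8620.
R2 = R1 · 0.8620/(1 − 0.8620) = 71.19 kΩ.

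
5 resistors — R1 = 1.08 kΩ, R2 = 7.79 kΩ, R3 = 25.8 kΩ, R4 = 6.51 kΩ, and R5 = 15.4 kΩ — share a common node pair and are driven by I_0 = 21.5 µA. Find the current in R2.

Total conductance ΣG = 1/1.08 + 1/7.79 + 1/25.8 + 1/6.51 + 1/15.4 = 1.312 (units of 1/kΩ).
By the current-divider rule, I = I_0 · G_k/ΣG = 21.5 × 0.09787 = 2.104 µA.

I ≈ 2.10 µA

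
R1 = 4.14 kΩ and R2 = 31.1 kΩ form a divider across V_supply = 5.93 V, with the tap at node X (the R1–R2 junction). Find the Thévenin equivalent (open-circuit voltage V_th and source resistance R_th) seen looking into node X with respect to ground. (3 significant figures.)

V_th ≈ 5.23 V, R_th ≈ 3.65 kΩ

With X open, the divider is unloaded: V_th = 5.93 × 31.1/35.24 = 5.233 V.
With V_supply suppressed (replaced by a short), R_th = R1 ‖ R2 = (4.140 × 31.1)/(4.140 + 31.1) = 3.654 kΩ.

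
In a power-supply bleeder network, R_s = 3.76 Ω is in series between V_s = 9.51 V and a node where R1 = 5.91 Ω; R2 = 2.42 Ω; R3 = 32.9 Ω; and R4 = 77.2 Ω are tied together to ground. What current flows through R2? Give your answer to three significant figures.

Combine the parallel branches: R_p = (1/5.91 + 1/2.42 + 1/32.9 + 1/77.2)⁻¹ = 1.598 Ω.
V_A = 9.51 × 1.598/5.358 = 2.836 V.
I(R2) = V_A / R2 = 2.836/2.42 = 1.172 A.
(Check via current divider: I_total = 1.775 A; share G_k/ΣG = 0.6603 → same result.)

I ≈ 1.17 A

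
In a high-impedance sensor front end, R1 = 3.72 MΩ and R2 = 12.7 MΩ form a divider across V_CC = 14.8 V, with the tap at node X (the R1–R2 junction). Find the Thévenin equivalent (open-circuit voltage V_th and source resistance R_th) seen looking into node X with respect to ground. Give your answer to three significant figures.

With X open, the divider is unloaded: V_th = 14.8 × 12.7/16.42 = 11.45 V.
With V_CC suppressed (replaced by a short), R_th = R1 ‖ R2 = (3.720 × 12.7)/(3.720 + 12.7) = 2.877 MΩ.

V_th ≈ 11.4 V, R_th ≈ 2.88 MΩ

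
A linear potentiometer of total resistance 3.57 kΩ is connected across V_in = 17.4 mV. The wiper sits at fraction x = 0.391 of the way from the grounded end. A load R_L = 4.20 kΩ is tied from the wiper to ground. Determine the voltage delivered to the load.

V_out ≈ 5.66 mV

The pot divides into 2.174 kΩ above the wiper and 1.396 kΩ below.
Lower segment in parallel with the load: 1.396 ‖ 4.20 = 1.048 kΩ.
Then V_out = V_in · 1.048/(2.174 + 1.048) = 5.658 mV.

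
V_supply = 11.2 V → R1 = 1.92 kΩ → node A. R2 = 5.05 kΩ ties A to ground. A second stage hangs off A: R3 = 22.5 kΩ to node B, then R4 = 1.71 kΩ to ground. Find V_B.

Looking into the second stage from A: R3 + R4 = 24.21 kΩ appears in parallel with R2.
Effective lower resistance at A: R2 ‖ 24.21 = 4.178 kΩ.
V_A = 11.2 × 4.178/(1.92 + 4.178) = 7.674 V.
Then the unloaded second divider: V_B = V_A × R4/(R3+R4) = 7.674 × 0.07063 = 0.5420 V.

V_B ≈ 0.542 V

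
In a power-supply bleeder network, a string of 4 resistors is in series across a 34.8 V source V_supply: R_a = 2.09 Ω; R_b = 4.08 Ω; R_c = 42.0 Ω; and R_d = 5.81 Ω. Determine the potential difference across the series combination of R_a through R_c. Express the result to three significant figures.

V ≈ 31.1 V

Total series resistance ΣR = 2.09 + 4.08 + 42.0 + 5.81 = 53.98 Ω.
R_{R_a..R_c} = 2.09 + 4.08 + 42.0 = 48.17 Ω.
Voltage divider: V = V_supply · (48.17 / 53.98) = 34.8 × 0.8924 = 31.05 V.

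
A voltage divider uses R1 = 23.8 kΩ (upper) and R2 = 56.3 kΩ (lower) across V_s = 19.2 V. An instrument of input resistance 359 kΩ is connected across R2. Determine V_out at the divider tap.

V_out ≈ 12.9 V

First combine the lower leg with the load: R2 ‖ R_L = 48.67 kΩ.
Then V_out = V_s · R2'/(R1 + R2') = 19.2 × 48.67/72.47 = 12.89 V.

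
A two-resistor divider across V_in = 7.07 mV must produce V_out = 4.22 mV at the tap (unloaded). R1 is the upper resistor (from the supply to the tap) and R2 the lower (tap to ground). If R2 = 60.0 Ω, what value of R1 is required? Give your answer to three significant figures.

R1 ≈ 40.5 Ω

V_out/V_in = R2/(R1+R2) = 0.5969.
R1 = R2·(1/k − 1) = 60.0 × 0.6754 = 40.52 Ω.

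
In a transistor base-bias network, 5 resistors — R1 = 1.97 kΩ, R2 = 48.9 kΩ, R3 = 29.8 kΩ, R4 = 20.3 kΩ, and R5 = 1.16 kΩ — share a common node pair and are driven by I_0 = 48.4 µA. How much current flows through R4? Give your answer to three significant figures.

I ≈ 1.62 µA

Conductances: ΣG = 1/1.97 + 1/48.9 + 1/29.8 + 1/20.3 + 1/1.16 = 1.473 (1/kΩ).
R4 takes the fraction G_k/ΣG = 0.04926/1.473 = 0.03344, so I = 48.4 × 0.03344 = 1.619 µA.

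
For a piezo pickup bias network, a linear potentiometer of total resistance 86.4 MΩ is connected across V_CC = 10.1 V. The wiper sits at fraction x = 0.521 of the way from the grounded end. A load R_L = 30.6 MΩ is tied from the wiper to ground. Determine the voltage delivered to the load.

The pot divides into 41.39 MΩ above the wiper and 45.01 MΩ below.
Lower segment in parallel with the load: 45.01 ‖ 30.6 = 18.22 MΩ.
Then V_out = V_CC · 18.22/(41.39 + 18.22) = 3.087 V.
(Unloaded: V_out = x·V_CC = 5.26 V.)

V_out ≈ 3.09 V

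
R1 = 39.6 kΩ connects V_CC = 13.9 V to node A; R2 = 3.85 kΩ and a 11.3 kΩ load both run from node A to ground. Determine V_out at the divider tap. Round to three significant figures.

V_out ≈ 0.940 V

The load sits in parallel with R2, giving an effective lower resistance R2' = R2·R_L/(R2+R_L) = 2.872 kΩ.
Then V_out = V_CC · R2'/(R1 + R2') = 13.9 × 2.872/42.47 = 0.9398 V.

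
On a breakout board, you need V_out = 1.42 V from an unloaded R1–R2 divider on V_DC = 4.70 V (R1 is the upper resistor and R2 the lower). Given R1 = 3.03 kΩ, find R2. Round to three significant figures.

R2 ≈ 1.31 kΩ

Required fraction k = V_out/V_DC = 0.3021.
R2 = R1 · 0.3021/(1 − 0.3021) = 1.312 kΩ.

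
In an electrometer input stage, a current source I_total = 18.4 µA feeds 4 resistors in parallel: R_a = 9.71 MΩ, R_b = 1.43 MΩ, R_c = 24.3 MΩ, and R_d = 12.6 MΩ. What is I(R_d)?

I ≈ 1.58 µA

ΣG = 1/9.71 + 1/1.43 + 1/24.3 + 1/12.6 = 0.9228.
R_d takes the fraction G_k/ΣG = 0.07937/0.9228 = 0.08600, so I = 18.4 × 0.08600 = 1.582 µA.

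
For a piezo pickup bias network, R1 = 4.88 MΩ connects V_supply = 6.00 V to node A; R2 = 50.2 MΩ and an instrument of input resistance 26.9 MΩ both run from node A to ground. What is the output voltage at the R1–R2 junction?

V_out ≈ 4.69 V

The load sits in parallel with R2, giving an effective lower resistance R2' = R2·R_L/(R2+R_L) = 17.51 MΩ.
Now apply the divider: V_out = 6.00 × 0.7821 = 4.693 V.
(Unloaded it would be 5.47 V; the load pulls it down.)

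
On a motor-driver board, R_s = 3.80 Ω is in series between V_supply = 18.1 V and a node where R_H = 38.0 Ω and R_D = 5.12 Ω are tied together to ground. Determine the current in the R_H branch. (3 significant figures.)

I ≈ 0.259 A

Parallel bank: R_p = 1/(1/38.0 + 1/5.12) = 4.512 Ω.
V_A = 18.1 × 4.512/8.312 = 9.825 V.
Branch current I = V_A/R_H = 9.825/38.0 = 0.2586 A.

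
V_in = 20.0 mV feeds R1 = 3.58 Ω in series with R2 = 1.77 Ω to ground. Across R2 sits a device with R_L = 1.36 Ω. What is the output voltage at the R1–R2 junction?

The load sits in parallel with R2, giving an effective lower resistance R2' = R2·R_L/(R2+R_L) = 0.7691 Ω.
Now apply the divider: V_out = 20.0 × 0.1768 = 3.537 mV.

V_out ≈ 3.54 mV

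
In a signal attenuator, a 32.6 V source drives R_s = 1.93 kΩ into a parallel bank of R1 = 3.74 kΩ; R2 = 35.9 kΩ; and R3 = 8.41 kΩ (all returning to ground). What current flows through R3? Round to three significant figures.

I ≈ 2.15 mA

Equivalent of the parallel group: R_p = 2.415 kΩ.
V_A by voltage divider: V_A = 32.6 × 2.415/(1.93 + 2.415) = 18.12 V.
Branch current I = V_A/R3 = 18.12/8.41 = 2.154 mA.
(Check via current divider: I_total = 7.504 mA; share G_k/ΣG = 0.2871 → same result.)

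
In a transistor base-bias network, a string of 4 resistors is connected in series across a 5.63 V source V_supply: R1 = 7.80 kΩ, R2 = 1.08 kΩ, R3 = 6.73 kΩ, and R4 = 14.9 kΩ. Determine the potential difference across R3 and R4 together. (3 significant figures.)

V ≈ 3.99 V

ΣR = 7.80 + 1.08 + 6.73 + 14.9 = 30.51 kΩ.
R_{R3..R4} = 6.73 + 14.9 = 21.63 kΩ.
By the voltage-divider rule, V = 5.63 × 21.63/30.51 = 3.991 V.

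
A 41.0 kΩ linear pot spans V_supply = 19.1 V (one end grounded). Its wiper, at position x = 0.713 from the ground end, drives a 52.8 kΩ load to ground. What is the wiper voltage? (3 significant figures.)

V_out ≈ 11.8 V

Split the track: R_lower = x·R_p = 29.23 kΩ, R_upper = (1−x)·R_p = 11.77 kΩ.
Lower segment in parallel with the load: 29.23 ‖ 52.8 = 18.82 kΩ.
V_out = 19.1 × 18.82/(11.77 + 18.82) = 11.75 V.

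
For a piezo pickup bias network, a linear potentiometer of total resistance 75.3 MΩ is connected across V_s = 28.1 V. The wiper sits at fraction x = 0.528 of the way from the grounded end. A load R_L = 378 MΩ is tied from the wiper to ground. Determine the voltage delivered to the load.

Split the track: R_lower = x·R_p = 39.76 MΩ, R_upper = (1−x)·R_p = 35.54 MΩ.
Lower segment in parallel with the load: 39.76 ‖ 378 = 35.97 MΩ.
Then V_out = V_s · 35.97/(35.54 + 35.97) = 14.14 V.

V_out ≈ 14.1 V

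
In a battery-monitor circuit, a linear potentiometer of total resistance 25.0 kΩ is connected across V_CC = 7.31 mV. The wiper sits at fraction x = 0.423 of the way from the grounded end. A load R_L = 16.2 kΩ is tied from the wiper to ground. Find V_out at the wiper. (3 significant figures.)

The pot divides into 14.42 kΩ above the wiper and 10.57 kΩ below.
(x·R_p) ‖ R_L = 6.398 kΩ.
Then V_out = V_CC · 6.398/(14.42 + 6.398) = 2.246 mV.
(Unloaded: V_out = x·V_CC = 3.09 mV.)

V_out ≈ 2.25 mV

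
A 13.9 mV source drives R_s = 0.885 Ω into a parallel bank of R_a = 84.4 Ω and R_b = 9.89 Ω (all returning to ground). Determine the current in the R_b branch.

Parallel bank: R_p = 1/(1/84.4 + 1/9.89) = 8.853 Ω.
V_A = 13.9 × 8.853/9.738 = 12.64 mV.
I(R_b) = V_A / R_b = 12.64/9.89 = 1.278 mA.

I ≈ 1.28 mA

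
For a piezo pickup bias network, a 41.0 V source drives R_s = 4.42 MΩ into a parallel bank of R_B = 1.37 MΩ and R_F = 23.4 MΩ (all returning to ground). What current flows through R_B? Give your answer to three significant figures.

Equivalent of the parallel group: R_p = 1.294 MΩ.
V_A by voltage divider: V_A = 41.0 × 1.294/(4.42 + 1.294) = 9.286 V.
I(R_B) = V_A / R_B = 9.286/1.37 = 6.778 µA.
(Check via current divider: I_total = 7.175 µA; share G_k/ΣG = 0.9447 → same result.)

I ≈ 6.78 µA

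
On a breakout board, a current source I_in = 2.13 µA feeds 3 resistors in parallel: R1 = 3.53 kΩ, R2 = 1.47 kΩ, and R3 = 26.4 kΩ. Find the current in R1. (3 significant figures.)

I ≈ 0.603 µA

Conductances: ΣG = 1/3.53 + 1/1.47 + 1/26.4 = 1.001 (1/kΩ).
By the current-divider rule, I = I_in · G_k/ΣG = 2.13 × 0.2829 = 0.6025 µA.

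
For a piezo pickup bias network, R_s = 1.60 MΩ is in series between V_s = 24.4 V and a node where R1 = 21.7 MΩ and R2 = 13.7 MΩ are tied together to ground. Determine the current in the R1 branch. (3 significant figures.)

Equivalent of the parallel group: R_p = 8.398 MΩ.
V_A = 24.4 × 8.398/9.998 = 20.50 V.
Branch current I = V_A/R1 = 20.50/21.7 = 0.9445 µA.

I ≈ 0.944 µA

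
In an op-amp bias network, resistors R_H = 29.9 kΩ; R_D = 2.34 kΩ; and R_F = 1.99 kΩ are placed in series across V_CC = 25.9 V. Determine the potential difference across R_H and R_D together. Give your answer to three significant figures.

ΣR = 29.9 + 2.34 + 1.99 = 34.23 kΩ.
R_{R_H..R_D} = 29.9 + 2.34 = 32.24 kΩ.
Voltage divider: V = V_CC · (32.24 / 34.23) = 25.9 × 0.9419 = 24.39 V.

V ≈ 24.4 V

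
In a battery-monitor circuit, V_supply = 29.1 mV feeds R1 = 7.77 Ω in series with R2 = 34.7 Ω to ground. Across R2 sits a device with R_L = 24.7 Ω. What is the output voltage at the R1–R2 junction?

V_out ≈ 18.9 mV

The load sits in parallel with R2, giving an effective lower resistance R2' = R2·R_L/(R2+R_L) = 14.43 Ω.
Voltage divider with the loaded lower leg: V_out = 29.1 × 14.43/(7.77 + 14.43) = 29.1 × 0.6500 = 18.91 mV.
(Unloaded it would be 23.8 mV; the load pulls it down.)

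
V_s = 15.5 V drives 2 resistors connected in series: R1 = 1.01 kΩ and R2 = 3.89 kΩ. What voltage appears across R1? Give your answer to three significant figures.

V ≈ 3.19 V

Series total: ΣR = 1.01 + 3.89 = 4.900 kΩ.
V = V_s · R/ΣR = 15.5 × 0.2061 = 3.195 V.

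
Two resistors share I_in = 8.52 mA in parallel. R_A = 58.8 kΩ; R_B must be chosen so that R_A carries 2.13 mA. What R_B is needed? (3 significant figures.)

R_B ≈ 19.6 kΩ

In a two-way split, I_A/I_in = R_B/(R_A + R_B).
2.13/8.52 = R_B/(R_A + R_B) → R_B = R_A · (0.2500)/(1 − 0.2500) = 58.8 × 0.3333 = 19.60 kΩ.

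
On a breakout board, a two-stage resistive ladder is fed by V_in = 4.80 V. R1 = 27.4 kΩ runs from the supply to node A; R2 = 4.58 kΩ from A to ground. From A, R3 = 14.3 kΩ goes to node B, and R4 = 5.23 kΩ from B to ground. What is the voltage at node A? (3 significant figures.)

V_A ≈ 0.572 V

Node A sees R2 in parallel with the series input of stage 2, R3 + R4 = 19.53 kΩ.
R2 ‖ (R3+R4) = 3.710 kΩ.
So V_A = 4.80 × 0.1193 = 0.5724 V.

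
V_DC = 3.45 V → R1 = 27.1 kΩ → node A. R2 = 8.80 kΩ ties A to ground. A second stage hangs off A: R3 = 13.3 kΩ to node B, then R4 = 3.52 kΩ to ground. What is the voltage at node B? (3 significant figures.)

The second stage (R3 + R4 = 16.82 kΩ) loads node A in parallel with R2.
Effective lower resistance at A: R2 ‖ 16.82 = 5.777 kΩ.
So V_A = 3.45 × 0.1757 = 0.6062 V.
Then the unloaded second divider: V_B = V_A × R4/(R3+R4) = 0.6062 × 0.2093 = 0.1269 V.

V_B ≈ 0.127 V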